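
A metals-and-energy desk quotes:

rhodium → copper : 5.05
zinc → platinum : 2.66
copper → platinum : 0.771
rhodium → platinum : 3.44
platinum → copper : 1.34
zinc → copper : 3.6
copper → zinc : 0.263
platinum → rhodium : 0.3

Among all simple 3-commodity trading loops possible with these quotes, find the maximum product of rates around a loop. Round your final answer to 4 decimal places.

rhodium→copper→platinum→rhodium: 5.05 × 0.771 × 0.3 = 1.16807
zinc→platinum→copper→zinc: 2.66 × 1.34 × 0.263 = 0.93744
Maximum is rhodium→copper→platinum→rhodium at 1.1681; arbitrage exists.

1.1681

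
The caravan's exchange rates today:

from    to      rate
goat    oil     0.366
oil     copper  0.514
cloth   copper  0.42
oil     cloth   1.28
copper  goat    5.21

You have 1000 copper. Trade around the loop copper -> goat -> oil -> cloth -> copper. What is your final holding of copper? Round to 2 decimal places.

1025.13

1000 copper × 5.21 = 5210 goat
5210 goat × 0.366 = 1906.86 oil
1906.86 oil × 1.28 = 2440.7808 cloth
2440.7808 cloth × 0.42 = 1025.127936 copper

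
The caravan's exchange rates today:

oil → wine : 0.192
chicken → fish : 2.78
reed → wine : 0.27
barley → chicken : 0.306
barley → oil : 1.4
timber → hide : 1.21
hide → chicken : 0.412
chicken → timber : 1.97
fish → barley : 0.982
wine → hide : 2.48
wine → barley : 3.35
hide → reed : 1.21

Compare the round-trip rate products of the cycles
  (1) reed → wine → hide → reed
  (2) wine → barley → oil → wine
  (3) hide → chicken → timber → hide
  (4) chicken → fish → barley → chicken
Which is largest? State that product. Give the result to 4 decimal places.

0.9821

(1) 0.27 × 2.48 × 1.21 = 0.81022
(2) 3.35 × 1.4 × 0.192 = 0.90048
(3) 0.412 × 1.97 × 1.21 = 0.98208
(4) 2.78 × 0.982 × 0.306 = 0.83537
Highest is cycle (3) at 0.9821 (≤1, no arbitrage).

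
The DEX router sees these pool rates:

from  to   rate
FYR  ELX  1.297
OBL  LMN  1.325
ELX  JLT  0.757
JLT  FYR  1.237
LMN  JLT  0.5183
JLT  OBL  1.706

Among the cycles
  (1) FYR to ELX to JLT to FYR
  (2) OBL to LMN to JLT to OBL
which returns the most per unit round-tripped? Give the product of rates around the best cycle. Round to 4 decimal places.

1.2145

(1) 1.297 × 0.757 × 1.237 = 1.21452
(2) 1.325 × 0.5183 × 1.706 = 1.17159
Highest is cycle (1) at 1.2145 (>1, arbitrage).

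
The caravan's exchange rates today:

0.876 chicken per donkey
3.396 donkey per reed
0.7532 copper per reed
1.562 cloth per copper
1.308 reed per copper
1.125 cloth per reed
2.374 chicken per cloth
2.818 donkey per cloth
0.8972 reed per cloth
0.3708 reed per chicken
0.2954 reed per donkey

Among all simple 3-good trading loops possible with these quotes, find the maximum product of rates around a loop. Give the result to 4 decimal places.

1.1031

donkey→chicken→reed→donkey: 0.876 × 0.3708 × 3.396 = 1.10309
reed→copper→cloth→reed: 0.7532 × 1.562 × 0.8972 = 1.05555
reed→cloth→chicken→reed: 1.125 × 2.374 × 0.3708 = 0.99031
donkey→reed→cloth→donkey: 0.2954 × 1.125 × 2.818 = 0.93649
Maximum is donkey→chicken→reed→donkey at 1.1031; arbitrage exists.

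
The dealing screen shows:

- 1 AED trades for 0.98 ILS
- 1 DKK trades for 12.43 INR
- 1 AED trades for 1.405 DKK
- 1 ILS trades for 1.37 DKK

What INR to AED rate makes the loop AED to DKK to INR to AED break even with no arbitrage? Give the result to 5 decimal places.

0.05726

Known legs of the cycle: 1.405 × 12.43 = 17.46415
For no arbitrage the full-cycle product must be 1, so the missing rate is 1 / 17.46415 ≈ 0.0572602.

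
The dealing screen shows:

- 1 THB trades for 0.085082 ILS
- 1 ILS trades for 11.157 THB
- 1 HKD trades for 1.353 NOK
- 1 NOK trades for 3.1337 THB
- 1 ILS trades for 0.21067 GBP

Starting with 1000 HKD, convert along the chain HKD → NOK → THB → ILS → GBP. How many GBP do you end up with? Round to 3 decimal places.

1000 HKD × 1.353 = 1353 NOK
1353 NOK × 3.1337 = 4239.8961 THB
4239.8961 THB × 0.085082 = 360.7388399802 ILS
360.7388399802 ILS × 0.21067 = 75.996851418628734 GBP

75.997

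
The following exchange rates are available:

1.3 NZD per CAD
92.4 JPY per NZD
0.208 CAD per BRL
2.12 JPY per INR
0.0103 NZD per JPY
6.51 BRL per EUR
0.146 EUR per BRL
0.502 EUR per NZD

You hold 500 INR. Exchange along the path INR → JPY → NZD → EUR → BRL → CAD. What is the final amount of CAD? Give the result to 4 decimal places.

500 INR × 2.12 = 1060 JPY
1060 JPY × 0.0103 = 10.918 NZD
10.918 NZD × 0.502 = 5.480836 EUR
5.480836 EUR × 6.51 = 35.68024236 BRL
35.68024236 BRL × 0.208 = 7.42149041088 CAD

7.4215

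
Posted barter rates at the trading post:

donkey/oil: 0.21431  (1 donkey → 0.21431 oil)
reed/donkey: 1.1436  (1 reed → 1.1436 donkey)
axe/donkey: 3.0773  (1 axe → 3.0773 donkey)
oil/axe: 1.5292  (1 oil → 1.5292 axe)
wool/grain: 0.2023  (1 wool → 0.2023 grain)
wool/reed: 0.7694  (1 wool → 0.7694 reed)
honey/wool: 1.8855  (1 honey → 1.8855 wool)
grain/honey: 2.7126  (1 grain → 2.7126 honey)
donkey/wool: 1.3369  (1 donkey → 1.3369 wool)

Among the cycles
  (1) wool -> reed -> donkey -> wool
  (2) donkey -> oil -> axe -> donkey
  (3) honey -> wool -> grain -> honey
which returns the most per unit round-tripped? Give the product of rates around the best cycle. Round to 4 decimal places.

1.1763

(1) 0.7694 × 1.1436 × 1.3369 = 1.17632
(2) 0.21431 × 1.5292 × 3.0773 = 1.00850
(3) 1.8855 × 0.2023 × 2.7126 = 1.03469
Highest is cycle (1) at 1.1763 (>1, arbitrage).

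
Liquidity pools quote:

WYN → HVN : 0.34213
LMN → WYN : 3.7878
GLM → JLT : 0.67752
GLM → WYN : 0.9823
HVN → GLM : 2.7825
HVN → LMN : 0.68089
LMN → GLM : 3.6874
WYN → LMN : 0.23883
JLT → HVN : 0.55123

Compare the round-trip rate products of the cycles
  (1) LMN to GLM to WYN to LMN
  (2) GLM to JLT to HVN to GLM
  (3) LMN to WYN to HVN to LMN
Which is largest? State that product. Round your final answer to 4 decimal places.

1.0392

(1) 3.6874 × 0.9823 × 0.23883 = 0.86507
(2) 0.67752 × 0.55123 × 2.7825 = 1.03918
(3) 3.7878 × 0.34213 × 0.68089 = 0.88238
Highest is cycle (2) at 1.0392 (>1, arbitrage).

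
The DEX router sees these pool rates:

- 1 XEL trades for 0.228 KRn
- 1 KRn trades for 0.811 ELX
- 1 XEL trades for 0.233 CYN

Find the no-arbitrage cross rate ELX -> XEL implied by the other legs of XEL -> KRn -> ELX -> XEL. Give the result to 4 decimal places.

5.4081

Known legs of the cycle: 0.228 × 0.811 = 0.184908
For no arbitrage the full-cycle product must be 1, so the missing rate is 1 / 0.184908 ≈ 5.408095.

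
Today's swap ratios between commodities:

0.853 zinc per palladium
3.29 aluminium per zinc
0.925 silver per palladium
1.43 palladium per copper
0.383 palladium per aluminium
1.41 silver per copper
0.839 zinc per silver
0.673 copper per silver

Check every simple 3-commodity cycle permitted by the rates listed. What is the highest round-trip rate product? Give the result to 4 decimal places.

zinc→aluminium→palladium→zinc: 3.29 × 0.383 × 0.853 = 1.07484
silver→copper→palladium→silver: 0.673 × 1.43 × 0.925 = 0.89021
Maximum is zinc→aluminium→palladium→zinc at 1.0748; arbitrage exists.

1.0748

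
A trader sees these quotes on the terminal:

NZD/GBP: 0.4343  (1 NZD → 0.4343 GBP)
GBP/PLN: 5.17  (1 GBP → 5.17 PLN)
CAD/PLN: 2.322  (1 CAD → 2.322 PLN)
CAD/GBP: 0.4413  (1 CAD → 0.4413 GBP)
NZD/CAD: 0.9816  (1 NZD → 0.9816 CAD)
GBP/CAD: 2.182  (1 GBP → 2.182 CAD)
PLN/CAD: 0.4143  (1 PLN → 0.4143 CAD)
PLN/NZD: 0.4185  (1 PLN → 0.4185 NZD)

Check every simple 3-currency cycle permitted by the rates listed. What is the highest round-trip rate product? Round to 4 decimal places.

PLN→NZD→CAD→PLN: 0.4185 × 0.9816 × 2.322 = 0.95388
PLN→CAD→GBP→PLN: 0.4143 × 0.4413 × 5.17 = 0.94523
PLN→NZD→GBP→PLN: 0.4185 × 0.4343 × 5.17 = 0.93967
Maximum is PLN→NZD→CAD→PLN at 0.9539; no arbitrage — every cycle loses value.

0.9539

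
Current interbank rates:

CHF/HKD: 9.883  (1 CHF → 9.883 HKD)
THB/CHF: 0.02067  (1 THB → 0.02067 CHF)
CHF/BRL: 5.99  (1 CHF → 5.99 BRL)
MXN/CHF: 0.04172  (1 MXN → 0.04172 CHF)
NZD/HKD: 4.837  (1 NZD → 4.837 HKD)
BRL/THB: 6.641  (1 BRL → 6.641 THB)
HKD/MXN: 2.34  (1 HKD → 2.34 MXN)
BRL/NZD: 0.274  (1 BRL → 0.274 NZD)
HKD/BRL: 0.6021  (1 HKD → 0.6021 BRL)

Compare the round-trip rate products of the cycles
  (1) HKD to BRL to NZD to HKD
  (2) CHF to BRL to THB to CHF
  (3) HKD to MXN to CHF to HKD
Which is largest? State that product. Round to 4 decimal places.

(1) 0.6021 × 0.274 × 4.837 = 0.79799
(2) 5.99 × 6.641 × 0.02067 = 0.82224
(3) 2.34 × 0.04172 × 9.883 = 0.96483
Highest is cycle (3) at 0.9648 (≤1, no arbitrage).

0.9648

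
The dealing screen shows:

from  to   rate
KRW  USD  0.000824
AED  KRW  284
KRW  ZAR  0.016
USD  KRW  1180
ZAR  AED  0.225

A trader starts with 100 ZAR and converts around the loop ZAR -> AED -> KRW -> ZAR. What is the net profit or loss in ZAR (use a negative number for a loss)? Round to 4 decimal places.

100 ZAR × 0.225 = 22.5 AED
22.5 AED × 284 = 6390 KRW
6390 KRW × 0.016 = 102.24 ZAR
Net change: 102.24 − 100 = 2.24 ZAR

2.2400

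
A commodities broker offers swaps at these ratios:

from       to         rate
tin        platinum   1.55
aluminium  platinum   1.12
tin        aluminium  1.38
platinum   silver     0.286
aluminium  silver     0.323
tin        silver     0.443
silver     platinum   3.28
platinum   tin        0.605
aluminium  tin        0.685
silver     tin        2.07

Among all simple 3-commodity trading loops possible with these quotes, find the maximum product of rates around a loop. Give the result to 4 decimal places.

tin→aluminium→platinum→tin: 1.38 × 1.12 × 0.605 = 0.93509
silver→tin→aluminium→silver: 2.07 × 1.38 × 0.323 = 0.92268
silver→tin→platinum→silver: 2.07 × 1.55 × 0.286 = 0.91763
silver→platinum→tin→silver: 3.28 × 0.605 × 0.443 = 0.87909
Maximum is tin→aluminium→platinum→tin at 0.9351; no arbitrage — every cycle loses value.

0.9351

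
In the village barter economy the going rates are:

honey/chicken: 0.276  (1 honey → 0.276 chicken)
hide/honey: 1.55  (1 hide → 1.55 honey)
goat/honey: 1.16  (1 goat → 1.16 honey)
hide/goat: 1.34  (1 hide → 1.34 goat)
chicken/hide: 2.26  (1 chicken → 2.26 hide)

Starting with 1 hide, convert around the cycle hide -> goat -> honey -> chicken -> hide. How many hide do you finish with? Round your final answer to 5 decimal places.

1 hide × 1.34 = 1.34 goat
1.34 goat × 1.16 = 1.5544 honey
1.5544 honey × 0.276 = 0.4290144 chicken
0.4290144 chicken × 2.26 = 0.969572544 hide

0.96957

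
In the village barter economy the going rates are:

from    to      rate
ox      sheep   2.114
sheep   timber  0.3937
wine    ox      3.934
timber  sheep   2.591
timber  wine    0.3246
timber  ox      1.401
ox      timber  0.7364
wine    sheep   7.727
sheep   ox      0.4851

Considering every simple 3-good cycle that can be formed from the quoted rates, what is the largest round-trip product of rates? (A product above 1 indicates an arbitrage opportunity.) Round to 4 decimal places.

1.1660

sheep→timber→ox→sheep: 0.3937 × 1.401 × 2.114 = 1.16603
sheep→timber→wine→sheep: 0.3937 × 0.3246 × 7.727 = 0.98747
ox→timber→wine→ox: 0.7364 × 0.3246 × 3.934 = 0.94037
sheep→ox→timber→sheep: 0.4851 × 0.7364 × 2.591 = 0.92558
Maximum is sheep→timber→ox→sheep at 1.1660; arbitrage exists.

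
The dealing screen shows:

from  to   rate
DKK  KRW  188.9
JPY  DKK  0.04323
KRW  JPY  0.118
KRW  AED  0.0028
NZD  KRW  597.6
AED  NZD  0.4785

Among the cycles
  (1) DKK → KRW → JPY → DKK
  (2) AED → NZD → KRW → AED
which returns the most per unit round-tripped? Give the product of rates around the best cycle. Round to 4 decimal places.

0.9636

(1) 188.9 × 0.118 × 0.04323 = 0.96361
(2) 0.4785 × 597.6 × 0.0028 = 0.80066
Highest is cycle (1) at 0.9636 (≤1, no arbitrage).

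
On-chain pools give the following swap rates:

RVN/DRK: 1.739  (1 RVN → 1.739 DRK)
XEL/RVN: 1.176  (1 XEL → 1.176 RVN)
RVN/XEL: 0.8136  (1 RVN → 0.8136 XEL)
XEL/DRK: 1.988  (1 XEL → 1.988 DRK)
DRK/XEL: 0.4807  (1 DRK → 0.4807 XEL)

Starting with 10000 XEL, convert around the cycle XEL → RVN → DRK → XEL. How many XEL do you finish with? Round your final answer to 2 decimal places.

10000 XEL × 1.176 = 11760 RVN
11760 RVN × 1.739 = 20450.64 DRK
20450.64 DRK × 0.4807 = 9830.622648 XEL

9830.62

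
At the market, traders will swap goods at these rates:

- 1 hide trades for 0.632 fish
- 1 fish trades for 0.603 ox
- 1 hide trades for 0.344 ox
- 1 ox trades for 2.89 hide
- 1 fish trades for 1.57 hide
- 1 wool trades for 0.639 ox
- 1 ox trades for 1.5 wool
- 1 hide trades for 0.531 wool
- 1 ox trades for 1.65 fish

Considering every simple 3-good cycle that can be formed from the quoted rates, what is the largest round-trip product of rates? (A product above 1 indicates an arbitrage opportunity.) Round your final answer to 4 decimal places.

hide→fish→ox→hide: 0.632 × 0.603 × 2.89 = 1.10137
hide→wool→ox→hide: 0.531 × 0.639 × 2.89 = 0.98060
hide→ox→fish→hide: 0.344 × 1.65 × 1.57 = 0.89113
Maximum is hide→fish→ox→hide at 1.1014; arbitrage exists.

1.1014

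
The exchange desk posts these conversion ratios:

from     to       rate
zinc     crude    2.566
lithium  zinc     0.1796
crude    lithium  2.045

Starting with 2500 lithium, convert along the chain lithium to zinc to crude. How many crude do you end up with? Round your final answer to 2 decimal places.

2500 lithium × 0.1796 = 449 zinc
449 zinc × 2.566 = 1152.134 crude

1152.13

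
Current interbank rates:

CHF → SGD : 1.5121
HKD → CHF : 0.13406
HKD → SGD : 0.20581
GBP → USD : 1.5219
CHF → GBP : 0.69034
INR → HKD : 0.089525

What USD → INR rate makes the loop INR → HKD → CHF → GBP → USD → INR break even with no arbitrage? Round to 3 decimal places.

79.306

Known legs of the cycle: 0.089525 × 0.13406 × 0.69034 × 1.5219 = 0.012609350008869789
For no arbitrage the full-cycle product must be 1, so the missing rate is 1 / 0.012609350008869789 ≈ 79.30623.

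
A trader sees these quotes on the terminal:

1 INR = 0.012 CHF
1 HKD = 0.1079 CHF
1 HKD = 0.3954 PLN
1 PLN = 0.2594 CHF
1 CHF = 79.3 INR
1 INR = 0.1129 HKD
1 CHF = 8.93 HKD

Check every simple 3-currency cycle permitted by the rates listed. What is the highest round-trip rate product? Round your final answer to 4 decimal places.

0.9660

CHF→INR→HKD→CHF: 79.3 × 0.1129 × 0.1079 = 0.96603
CHF→HKD→PLN→CHF: 8.93 × 0.3954 × 0.2594 = 0.91592
Maximum is CHF→INR→HKD→CHF at 0.9660; no arbitrage — every cycle loses value.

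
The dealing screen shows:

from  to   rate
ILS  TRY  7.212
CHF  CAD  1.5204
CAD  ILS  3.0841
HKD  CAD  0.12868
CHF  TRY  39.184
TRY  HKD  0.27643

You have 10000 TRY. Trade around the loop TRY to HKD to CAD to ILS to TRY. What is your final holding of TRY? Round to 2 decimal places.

10000 TRY × 0.27643 = 2764.3 HKD
2764.3 HKD × 0.12868 = 355.710124 CAD
355.710124 CAD × 3.0841 = 1097.0455934284 ILS
1097.0455934284 ILS × 7.212 = 7911.8928198056208 TRY

7911.89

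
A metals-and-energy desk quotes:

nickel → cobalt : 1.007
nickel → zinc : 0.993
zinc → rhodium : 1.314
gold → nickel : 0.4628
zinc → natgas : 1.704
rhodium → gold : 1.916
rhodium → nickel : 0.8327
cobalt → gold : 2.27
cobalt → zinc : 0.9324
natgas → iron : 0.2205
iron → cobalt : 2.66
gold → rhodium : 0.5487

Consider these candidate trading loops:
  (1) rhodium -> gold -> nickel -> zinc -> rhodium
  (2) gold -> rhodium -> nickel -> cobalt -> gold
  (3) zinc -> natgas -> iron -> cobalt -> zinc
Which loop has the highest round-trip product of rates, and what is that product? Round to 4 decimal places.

1.1570

(1) 1.916 × 0.4628 × 0.993 × 1.314 = 1.15700
(2) 0.5487 × 0.8327 × 1.007 × 2.27 = 1.04443
(3) 1.704 × 0.2205 × 2.66 × 0.9324 = 0.93188
Highest is cycle (1) at 1.1570 (>1, arbitrage).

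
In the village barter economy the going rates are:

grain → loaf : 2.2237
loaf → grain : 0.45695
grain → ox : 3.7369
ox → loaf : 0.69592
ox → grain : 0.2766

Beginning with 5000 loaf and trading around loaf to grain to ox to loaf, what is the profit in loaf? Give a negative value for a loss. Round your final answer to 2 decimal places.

941.68

5000 loaf × 0.45695 = 2284.75 grain
2284.75 grain × 3.7369 = 8537.882275 ox
8537.882275 ox × 0.69592 = 5941.683032818 loaf
Net change: 5941.683032818 − 5000 = 941.683032818 loaf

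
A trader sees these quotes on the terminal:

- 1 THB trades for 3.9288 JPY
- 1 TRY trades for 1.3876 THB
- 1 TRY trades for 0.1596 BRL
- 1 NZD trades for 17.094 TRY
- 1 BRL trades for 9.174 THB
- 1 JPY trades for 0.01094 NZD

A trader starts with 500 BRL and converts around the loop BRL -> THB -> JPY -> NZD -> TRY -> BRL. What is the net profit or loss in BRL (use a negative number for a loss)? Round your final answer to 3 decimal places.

500 BRL × 9.174 = 4587 THB
4587 THB × 3.9288 = 18021.4056 JPY
18021.4056 JPY × 0.01094 = 197.154177264 NZD
197.154177264 NZD × 17.094 = 3370.153506150816 TRY
3370.153506150816 TRY × 0.1596 = 537.8764995816702336 BRL
Net change: 537.8764995816702336 − 500 = 37.8764995816702336 BRL

37.876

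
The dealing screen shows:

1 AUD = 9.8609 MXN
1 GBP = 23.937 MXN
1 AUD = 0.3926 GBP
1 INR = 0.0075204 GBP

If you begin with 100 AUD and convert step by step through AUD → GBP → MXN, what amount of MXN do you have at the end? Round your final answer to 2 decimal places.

939.77

100 AUD × 0.3926 = 39.26 GBP
39.26 GBP × 23.937 = 939.76662 MXN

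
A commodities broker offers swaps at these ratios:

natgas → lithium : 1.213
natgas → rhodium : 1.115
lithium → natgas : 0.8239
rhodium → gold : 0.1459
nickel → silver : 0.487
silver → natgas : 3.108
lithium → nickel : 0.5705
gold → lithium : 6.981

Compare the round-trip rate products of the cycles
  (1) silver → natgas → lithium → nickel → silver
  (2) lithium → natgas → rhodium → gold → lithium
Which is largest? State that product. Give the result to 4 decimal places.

(1) 3.108 × 1.213 × 0.5705 × 0.487 = 1.04743
(2) 0.8239 × 1.115 × 0.1459 × 6.981 = 0.93567
Highest is cycle (1) at 1.0474 (>1, arbitrage).

1.0474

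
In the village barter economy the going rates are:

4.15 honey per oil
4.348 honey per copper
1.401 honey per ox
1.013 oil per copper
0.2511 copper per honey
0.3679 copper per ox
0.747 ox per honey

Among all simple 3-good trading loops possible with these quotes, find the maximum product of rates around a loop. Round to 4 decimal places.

1.1949

honey→ox→copper→honey: 0.747 × 0.3679 × 4.348 = 1.19492
honey→copper→oil→honey: 0.2511 × 1.013 × 4.15 = 1.05561
Maximum is honey→ox→copper→honey at 1.1949; arbitrage exists.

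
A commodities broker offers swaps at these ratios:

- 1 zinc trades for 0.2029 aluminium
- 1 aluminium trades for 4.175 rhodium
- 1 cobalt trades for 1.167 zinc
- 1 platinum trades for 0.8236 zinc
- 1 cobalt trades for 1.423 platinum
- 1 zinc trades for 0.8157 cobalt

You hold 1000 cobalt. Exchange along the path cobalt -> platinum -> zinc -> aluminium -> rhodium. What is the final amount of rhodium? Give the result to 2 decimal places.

1000 cobalt × 1.423 = 1423 platinum
1423 platinum × 0.8236 = 1171.9828 zinc
1171.9828 zinc × 0.2029 = 237.79531012 aluminium
237.79531012 aluminium × 4.175 = 992.795419751 rhodium

992.80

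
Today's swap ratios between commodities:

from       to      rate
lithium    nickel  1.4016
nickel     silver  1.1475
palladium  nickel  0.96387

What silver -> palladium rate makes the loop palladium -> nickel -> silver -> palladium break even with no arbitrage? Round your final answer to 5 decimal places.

Known legs of the cycle: 0.96387 × 1.1475 = 1.106040825
For no arbitrage the full-cycle product must be 1, so the missing rate is 1 / 1.106040825 ≈ 0.9041258.

0.90413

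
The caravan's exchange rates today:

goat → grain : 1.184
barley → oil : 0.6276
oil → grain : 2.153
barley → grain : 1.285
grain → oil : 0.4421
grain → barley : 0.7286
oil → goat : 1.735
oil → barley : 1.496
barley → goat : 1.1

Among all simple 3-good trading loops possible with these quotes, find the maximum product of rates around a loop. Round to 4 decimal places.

oil→grain→barley→oil: 2.153 × 0.7286 × 0.6276 = 0.98450
goat→grain→barley→goat: 1.184 × 0.7286 × 1.1 = 0.94893
oil→goat→grain→oil: 1.735 × 1.184 × 0.4421 = 0.90818
oil→barley→grain→oil: 1.496 × 1.285 × 0.4421 = 0.84988
Maximum is oil→grain→barley→oil at 0.9845; no arbitrage — every cycle loses value.

0.9845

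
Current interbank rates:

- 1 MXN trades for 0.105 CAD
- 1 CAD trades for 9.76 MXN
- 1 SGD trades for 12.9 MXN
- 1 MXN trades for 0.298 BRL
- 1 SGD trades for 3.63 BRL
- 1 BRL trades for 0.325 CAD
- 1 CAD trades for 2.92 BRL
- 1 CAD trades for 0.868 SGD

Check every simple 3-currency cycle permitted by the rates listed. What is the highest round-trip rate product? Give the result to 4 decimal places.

1.1757

CAD→SGD→MXN→CAD: 0.868 × 12.9 × 0.105 = 1.17571
CAD→SGD→BRL→CAD: 0.868 × 3.63 × 0.325 = 1.02402
CAD→MXN→BRL→CAD: 9.76 × 0.298 × 0.325 = 0.94526
Maximum is CAD→SGD→MXN→CAD at 1.1757; arbitrage exists.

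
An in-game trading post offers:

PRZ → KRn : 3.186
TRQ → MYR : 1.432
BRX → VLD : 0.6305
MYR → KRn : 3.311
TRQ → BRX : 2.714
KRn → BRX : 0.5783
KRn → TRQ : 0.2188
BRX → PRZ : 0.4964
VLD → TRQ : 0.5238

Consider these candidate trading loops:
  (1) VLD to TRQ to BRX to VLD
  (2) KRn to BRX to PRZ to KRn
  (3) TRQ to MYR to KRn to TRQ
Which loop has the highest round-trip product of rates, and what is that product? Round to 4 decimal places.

(1) 0.5238 × 2.714 × 0.6305 = 0.89631
(2) 0.5783 × 0.4964 × 3.186 = 0.91460
(3) 1.432 × 3.311 × 0.2188 = 1.03741
Highest is cycle (3) at 1.0374 (>1, arbitrage).

1.0374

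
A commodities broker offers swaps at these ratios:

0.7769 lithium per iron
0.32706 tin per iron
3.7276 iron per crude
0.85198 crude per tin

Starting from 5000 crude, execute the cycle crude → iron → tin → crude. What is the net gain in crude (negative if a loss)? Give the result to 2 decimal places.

193.45

5000 crude × 3.7276 = 18638 iron
18638 iron × 0.32706 = 6095.74428 tin
6095.74428 tin × 0.85198 = 5193.4522116744 crude
Net change: 5193.4522116744 − 5000 = 193.4522116744 crude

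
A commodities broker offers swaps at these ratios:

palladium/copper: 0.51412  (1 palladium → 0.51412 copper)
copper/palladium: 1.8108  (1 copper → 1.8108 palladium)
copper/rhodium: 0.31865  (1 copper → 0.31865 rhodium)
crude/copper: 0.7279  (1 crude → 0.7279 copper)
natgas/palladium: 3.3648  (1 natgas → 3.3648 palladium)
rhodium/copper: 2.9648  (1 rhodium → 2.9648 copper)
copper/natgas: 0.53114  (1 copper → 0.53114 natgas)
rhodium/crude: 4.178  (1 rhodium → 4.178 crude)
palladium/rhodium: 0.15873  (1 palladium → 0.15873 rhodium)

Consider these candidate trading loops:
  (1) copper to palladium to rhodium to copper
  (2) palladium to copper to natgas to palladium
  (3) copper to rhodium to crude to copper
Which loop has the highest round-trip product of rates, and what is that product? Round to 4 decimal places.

(1) 1.8108 × 0.15873 × 2.9648 = 0.85217
(2) 0.51412 × 0.53114 × 3.3648 = 0.91882
(3) 0.31865 × 4.178 × 0.7279 = 0.96907
Highest is cycle (3) at 0.9691 (≤1, no arbitrage).

0.9691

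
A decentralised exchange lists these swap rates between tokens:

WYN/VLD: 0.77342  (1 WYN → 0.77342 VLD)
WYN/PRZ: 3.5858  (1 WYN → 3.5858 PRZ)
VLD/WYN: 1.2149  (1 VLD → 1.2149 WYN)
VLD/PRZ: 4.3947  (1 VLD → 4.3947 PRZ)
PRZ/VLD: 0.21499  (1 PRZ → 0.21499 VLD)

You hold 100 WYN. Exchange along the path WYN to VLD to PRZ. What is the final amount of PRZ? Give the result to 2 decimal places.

339.89

100 WYN × 0.77342 = 77.342 VLD
77.342 VLD × 4.3947 = 339.8948874 PRZ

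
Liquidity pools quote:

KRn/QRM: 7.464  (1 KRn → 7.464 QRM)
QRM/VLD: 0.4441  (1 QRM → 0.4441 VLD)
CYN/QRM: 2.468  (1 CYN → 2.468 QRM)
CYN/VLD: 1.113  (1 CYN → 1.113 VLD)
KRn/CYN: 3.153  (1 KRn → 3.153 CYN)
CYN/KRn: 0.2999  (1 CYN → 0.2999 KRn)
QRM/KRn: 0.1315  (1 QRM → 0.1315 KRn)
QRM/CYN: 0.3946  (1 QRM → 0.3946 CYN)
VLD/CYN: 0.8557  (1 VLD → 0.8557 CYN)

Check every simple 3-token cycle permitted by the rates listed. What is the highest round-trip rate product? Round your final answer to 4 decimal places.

CYN→QRM→KRn→CYN: 2.468 × 0.1315 × 3.153 = 1.02328
VLD→CYN→QRM→VLD: 0.8557 × 2.468 × 0.4441 = 0.93788
CYN→KRn→QRM→CYN: 0.2999 × 7.464 × 0.3946 = 0.88329
Maximum is CYN→QRM→KRn→CYN at 1.0233; arbitrage exists.

1.0233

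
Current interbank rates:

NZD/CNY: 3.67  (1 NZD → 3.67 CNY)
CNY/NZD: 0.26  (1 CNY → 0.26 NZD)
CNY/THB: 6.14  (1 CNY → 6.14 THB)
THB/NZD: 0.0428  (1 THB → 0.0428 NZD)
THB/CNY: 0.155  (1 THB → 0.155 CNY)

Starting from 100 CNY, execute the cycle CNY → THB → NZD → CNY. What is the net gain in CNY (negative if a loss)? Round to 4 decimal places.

-3.5553

100 CNY × 6.14 = 614 THB
614 THB × 0.0428 = 26.2792 NZD
26.2792 NZD × 3.67 = 96.444664 CNY
Net change: 96.444664 − 100 = -3.555336 CNY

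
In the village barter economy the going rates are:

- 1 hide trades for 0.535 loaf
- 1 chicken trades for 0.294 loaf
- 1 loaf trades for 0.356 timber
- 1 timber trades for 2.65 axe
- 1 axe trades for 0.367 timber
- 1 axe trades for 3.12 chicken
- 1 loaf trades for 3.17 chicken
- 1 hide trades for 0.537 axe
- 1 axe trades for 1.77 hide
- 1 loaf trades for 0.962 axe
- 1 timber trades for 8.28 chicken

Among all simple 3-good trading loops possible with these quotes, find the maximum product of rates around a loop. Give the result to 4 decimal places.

loaf→axe→hide→loaf: 0.962 × 1.77 × 0.535 = 0.91097
chicken→loaf→axe→chicken: 0.294 × 0.962 × 3.12 = 0.88242
chicken→loaf→timber→chicken: 0.294 × 0.356 × 8.28 = 0.86662
Maximum is loaf→axe→hide→loaf at 0.9110; no arbitrage — every cycle loses value.

0.9110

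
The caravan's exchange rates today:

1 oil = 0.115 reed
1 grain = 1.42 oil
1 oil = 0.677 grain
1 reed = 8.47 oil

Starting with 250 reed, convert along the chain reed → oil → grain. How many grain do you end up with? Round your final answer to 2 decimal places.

250 reed × 8.47 = 2117.5 oil
2117.5 oil × 0.677 = 1433.5475 grain

1433.55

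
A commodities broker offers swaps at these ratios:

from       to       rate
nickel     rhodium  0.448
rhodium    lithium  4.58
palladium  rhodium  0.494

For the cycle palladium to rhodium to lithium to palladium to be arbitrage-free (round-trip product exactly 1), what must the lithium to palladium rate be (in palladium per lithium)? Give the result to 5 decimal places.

0.44199

Known legs of the cycle: 0.494 × 4.58 = 2.26252
For no arbitrage the full-cycle product must be 1, so the missing rate is 1 / 2.26252 ≈ 0.4419850.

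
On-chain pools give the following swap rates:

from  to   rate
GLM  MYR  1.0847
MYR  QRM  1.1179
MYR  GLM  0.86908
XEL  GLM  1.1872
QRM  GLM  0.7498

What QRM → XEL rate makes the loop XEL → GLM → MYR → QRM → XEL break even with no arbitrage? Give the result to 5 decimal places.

0.69465

Known legs of the cycle: 1.1872 × 1.0847 × 1.1179 = 1.439582253536
For no arbitrage the full-cycle product must be 1, so the missing rate is 1 / 1.439582253536 ≈ 0.6946460.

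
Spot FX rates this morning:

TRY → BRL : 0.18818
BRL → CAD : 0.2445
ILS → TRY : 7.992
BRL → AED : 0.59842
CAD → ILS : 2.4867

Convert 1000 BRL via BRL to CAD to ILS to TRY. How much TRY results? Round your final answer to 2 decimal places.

1000 BRL × 0.2445 = 244.5 CAD
244.5 CAD × 2.4867 = 607.99815 ILS
607.99815 ILS × 7.992 = 4859.1212148 TRY

4859.12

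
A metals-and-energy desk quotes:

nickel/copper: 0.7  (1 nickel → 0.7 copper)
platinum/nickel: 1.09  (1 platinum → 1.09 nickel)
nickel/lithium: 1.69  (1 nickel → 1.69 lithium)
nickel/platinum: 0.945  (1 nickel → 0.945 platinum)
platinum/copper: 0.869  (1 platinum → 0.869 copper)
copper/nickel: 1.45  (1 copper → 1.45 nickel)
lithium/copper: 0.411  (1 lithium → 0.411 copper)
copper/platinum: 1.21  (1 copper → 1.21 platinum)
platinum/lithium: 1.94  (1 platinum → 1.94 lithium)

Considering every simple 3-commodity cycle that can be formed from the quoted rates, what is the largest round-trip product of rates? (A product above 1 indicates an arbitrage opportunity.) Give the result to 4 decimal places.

1.1907

platinum→copper→nickel→platinum: 0.869 × 1.45 × 0.945 = 1.19075
copper→nickel→lithium→copper: 1.45 × 1.69 × 0.411 = 1.00716
platinum→lithium→copper→platinum: 1.94 × 0.411 × 1.21 = 0.96478
platinum→nickel→copper→platinum: 1.09 × 0.7 × 1.21 = 0.92323
Maximum is platinum→copper→nickel→platinum at 1.1907; arbitrage exists.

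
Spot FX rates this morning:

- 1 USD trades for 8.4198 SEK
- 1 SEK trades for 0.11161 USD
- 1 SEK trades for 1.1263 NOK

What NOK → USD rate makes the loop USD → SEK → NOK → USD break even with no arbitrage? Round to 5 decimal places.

Known legs of the cycle: 8.4198 × 1.1263 = 9.48322074
For no arbitrage the full-cycle product must be 1, so the missing rate is 1 / 9.48322074 ≈ 0.1054494.

0.10545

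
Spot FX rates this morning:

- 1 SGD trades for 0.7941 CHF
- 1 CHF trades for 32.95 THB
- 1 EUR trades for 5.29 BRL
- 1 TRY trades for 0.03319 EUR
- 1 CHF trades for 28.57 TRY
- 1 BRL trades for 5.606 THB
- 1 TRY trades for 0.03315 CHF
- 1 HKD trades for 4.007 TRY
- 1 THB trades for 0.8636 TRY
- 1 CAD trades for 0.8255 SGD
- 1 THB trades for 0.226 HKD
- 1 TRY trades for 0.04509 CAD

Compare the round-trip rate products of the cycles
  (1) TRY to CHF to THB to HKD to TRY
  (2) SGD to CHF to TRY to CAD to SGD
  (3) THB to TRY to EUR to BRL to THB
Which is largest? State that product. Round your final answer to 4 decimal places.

0.9892

(1) 0.03315 × 32.95 × 0.226 × 4.007 = 0.98916
(2) 0.7941 × 28.57 × 0.04509 × 0.8255 = 0.84447
(3) 0.8636 × 0.03319 × 5.29 × 5.606 = 0.85002
Highest is cycle (1) at 0.9892 (≤1, no arbitrage).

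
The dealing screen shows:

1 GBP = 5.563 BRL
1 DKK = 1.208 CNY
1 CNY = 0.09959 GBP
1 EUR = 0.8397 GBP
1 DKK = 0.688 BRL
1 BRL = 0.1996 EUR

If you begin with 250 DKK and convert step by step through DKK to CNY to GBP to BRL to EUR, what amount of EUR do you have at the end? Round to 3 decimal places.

33.396

250 DKK × 1.208 = 302 CNY
302 CNY × 0.09959 = 30.07618 GBP
30.07618 GBP × 5.563 = 167.31378934 BRL
167.31378934 BRL × 0.1996 = 33.395832352264 EUR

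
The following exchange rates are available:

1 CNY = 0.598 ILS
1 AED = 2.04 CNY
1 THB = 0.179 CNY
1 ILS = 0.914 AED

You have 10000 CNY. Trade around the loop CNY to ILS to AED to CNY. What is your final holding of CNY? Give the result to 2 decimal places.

10000 CNY × 0.598 = 5980 ILS
5980 ILS × 0.914 = 5465.72 AED
5465.72 AED × 2.04 = 11150.0688 CNY

11150.07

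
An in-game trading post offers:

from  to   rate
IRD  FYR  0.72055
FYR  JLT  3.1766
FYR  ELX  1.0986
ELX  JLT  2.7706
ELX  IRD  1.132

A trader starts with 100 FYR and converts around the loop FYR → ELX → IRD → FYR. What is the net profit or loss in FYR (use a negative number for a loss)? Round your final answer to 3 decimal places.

100 FYR × 1.0986 = 109.86 ELX
109.86 ELX × 1.132 = 124.36152 IRD
124.36152 IRD × 0.72055 = 89.608693236 FYR
Net change: 89.608693236 − 100 = -10.391306764 FYR

-10.391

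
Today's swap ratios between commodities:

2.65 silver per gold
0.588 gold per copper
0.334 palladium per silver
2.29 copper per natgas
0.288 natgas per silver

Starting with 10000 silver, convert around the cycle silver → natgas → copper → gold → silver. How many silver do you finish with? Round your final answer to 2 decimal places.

10276.64

10000 silver × 0.288 = 2880 natgas
2880 natgas × 2.29 = 6595.2 copper
6595.2 copper × 0.588 = 3877.9776 gold
3877.9776 gold × 2.65 = 10276.64064 silver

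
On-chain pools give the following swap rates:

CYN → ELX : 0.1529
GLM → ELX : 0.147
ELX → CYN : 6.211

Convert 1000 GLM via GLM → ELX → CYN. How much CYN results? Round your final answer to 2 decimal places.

1000 GLM × 0.147 = 147 ELX
147 ELX × 6.211 = 913.017 CYN

913.02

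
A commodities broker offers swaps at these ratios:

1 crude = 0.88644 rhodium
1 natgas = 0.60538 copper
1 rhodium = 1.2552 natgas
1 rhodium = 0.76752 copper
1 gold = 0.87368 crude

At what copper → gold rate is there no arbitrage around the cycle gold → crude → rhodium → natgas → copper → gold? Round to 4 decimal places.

1.6992

Known legs of the cycle: 0.87368 × 0.88644 × 1.2552 × 0.60538 = 0.5884949477626440192
For no arbitrage the full-cycle product must be 1, so the missing rate is 1 / 0.5884949477626440192 ≈ 1.699250.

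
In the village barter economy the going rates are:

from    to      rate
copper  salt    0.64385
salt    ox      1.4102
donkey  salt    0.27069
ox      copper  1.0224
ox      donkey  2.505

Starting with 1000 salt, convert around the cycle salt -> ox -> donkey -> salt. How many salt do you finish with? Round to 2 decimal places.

956.23

1000 salt × 1.4102 = 1410.2 ox
1410.2 ox × 2.505 = 3532.551 donkey
3532.551 donkey × 0.27069 = 956.22623019 salt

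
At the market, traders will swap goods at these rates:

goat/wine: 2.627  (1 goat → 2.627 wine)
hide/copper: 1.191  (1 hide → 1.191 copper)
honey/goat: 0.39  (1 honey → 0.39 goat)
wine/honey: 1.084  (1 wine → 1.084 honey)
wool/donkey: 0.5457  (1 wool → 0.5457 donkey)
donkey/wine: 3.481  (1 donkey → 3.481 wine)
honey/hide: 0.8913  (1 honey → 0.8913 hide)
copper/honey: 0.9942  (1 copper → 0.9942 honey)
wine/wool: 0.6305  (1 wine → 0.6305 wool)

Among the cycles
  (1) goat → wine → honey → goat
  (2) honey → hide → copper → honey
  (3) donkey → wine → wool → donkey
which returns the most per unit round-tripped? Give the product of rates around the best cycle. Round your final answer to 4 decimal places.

1.1977

(1) 2.627 × 1.084 × 0.39 = 1.11059
(2) 0.8913 × 1.191 × 0.9942 = 1.05538
(3) 3.481 × 0.6305 × 0.5457 = 1.19769
Highest is cycle (3) at 1.1977 (>1, arbitrage).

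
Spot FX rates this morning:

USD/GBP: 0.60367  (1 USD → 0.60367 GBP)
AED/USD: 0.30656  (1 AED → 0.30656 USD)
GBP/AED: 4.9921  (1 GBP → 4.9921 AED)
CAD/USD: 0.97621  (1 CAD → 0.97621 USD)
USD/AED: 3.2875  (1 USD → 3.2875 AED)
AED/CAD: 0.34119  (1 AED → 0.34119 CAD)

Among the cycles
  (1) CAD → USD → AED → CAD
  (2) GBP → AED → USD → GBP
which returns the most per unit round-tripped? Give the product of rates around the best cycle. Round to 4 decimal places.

(1) 0.97621 × 3.2875 × 0.34119 = 1.09498
(2) 4.9921 × 0.30656 × 0.60367 = 0.92384
Highest is cycle (1) at 1.0950 (>1, arbitrage).

1.0950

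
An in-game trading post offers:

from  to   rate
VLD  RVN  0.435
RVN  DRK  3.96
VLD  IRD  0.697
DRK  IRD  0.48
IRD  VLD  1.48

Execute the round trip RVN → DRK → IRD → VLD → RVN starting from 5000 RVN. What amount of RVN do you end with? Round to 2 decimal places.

6118.68

5000 RVN × 3.96 = 19800 DRK
19800 DRK × 0.48 = 9504 IRD
9504 IRD × 1.48 = 14065.92 VLD
14065.92 VLD × 0.435 = 6118.6752 RVN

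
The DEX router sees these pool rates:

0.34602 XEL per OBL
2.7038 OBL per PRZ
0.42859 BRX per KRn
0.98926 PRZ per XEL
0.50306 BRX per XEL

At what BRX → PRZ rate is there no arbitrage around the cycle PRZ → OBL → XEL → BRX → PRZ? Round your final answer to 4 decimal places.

Known legs of the cycle: 2.7038 × 0.34602 × 0.50306 = 0.47064727876056
For no arbitrage the full-cycle product must be 1, so the missing rate is 1 / 0.47064727876056 ≈ 2.124733.

2.1247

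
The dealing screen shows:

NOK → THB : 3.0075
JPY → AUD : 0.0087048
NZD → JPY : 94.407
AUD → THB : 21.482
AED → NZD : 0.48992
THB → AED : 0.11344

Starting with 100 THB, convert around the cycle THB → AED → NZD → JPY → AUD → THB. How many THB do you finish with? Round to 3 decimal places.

98.114

100 THB × 0.11344 = 11.344 AED
11.344 AED × 0.48992 = 5.55765248 NZD
5.55765248 NZD × 94.407 = 524.68129767936 JPY
524.68129767936 JPY × 0.0087048 = 4.567245760039292928 AUD
4.567245760039292928 AUD × 21.482 = 98.113573417164090679296 THB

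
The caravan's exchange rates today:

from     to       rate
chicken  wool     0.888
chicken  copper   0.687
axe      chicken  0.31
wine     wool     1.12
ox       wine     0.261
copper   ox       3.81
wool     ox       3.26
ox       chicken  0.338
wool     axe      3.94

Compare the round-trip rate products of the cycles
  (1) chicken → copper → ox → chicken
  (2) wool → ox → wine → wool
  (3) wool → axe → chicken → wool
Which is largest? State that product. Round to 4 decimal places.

(1) 0.687 × 3.81 × 0.338 = 0.88470
(2) 3.26 × 0.261 × 1.12 = 0.95296
(3) 3.94 × 0.31 × 0.888 = 1.08460
Highest is cycle (3) at 1.0846 (>1, arbitrage).

1.0846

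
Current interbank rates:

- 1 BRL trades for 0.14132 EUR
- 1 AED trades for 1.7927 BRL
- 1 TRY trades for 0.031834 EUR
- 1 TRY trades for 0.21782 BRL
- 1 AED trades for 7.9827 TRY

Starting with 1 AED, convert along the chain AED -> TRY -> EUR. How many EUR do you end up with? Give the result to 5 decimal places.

0.25412

1 AED × 7.9827 = 7.9827 TRY
7.9827 TRY × 0.031834 = 0.2541212718 EUR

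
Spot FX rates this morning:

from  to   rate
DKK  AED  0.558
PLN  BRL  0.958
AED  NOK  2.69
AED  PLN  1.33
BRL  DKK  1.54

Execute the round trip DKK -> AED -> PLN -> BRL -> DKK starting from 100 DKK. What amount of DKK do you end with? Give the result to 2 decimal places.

109.49

100 DKK × 0.558 = 55.8 AED
55.8 AED × 1.33 = 74.214 PLN
74.214 PLN × 0.958 = 71.097012 BRL
71.097012 BRL × 1.54 = 109.48939848 DKK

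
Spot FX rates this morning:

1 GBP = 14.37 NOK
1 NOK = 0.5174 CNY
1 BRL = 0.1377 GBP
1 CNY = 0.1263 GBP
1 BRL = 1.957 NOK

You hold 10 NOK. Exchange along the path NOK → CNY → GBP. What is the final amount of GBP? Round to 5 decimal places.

10 NOK × 0.5174 = 5.174 CNY
5.174 CNY × 0.1263 = 0.6534762 GBP

0.65348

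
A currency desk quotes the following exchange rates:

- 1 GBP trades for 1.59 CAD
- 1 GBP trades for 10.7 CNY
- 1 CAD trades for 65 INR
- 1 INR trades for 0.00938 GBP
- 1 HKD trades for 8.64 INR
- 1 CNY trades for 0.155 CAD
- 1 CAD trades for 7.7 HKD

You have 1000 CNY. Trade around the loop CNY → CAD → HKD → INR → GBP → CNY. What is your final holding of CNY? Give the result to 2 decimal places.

1000 CNY × 0.155 = 155 CAD
155 CAD × 7.7 = 1193.5 HKD
1193.5 HKD × 8.64 = 10311.84 INR
10311.84 INR × 0.00938 = 96.7250592 GBP
96.7250592 GBP × 10.7 = 1034.95813344 CNY

1034.96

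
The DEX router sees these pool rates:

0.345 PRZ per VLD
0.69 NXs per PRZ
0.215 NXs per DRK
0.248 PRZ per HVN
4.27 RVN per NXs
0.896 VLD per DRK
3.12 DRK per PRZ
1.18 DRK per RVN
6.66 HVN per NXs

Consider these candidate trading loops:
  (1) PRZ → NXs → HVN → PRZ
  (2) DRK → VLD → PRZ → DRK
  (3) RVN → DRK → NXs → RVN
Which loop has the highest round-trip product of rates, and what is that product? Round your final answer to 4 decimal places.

(1) 0.69 × 6.66 × 0.248 = 1.13966
(2) 0.896 × 0.345 × 3.12 = 0.96445
(3) 1.18 × 0.215 × 4.27 = 1.08330
Highest is cycle (1) at 1.1397 (>1, arbitrage).

1.1397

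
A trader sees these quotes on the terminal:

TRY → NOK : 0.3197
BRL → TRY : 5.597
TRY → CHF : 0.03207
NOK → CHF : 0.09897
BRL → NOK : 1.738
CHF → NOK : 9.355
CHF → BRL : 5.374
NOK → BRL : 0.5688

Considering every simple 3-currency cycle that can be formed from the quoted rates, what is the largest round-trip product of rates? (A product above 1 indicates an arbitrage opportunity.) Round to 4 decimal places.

BRL→TRY→NOK→BRL: 5.597 × 0.3197 × 0.5688 = 1.01779
CHF→BRL→TRY→CHF: 5.374 × 5.597 × 0.03207 = 0.96461
CHF→BRL→NOK→CHF: 5.374 × 1.738 × 0.09897 = 0.92438
Maximum is BRL→TRY→NOK→BRL at 1.0178; arbitrage exists.

1.0178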